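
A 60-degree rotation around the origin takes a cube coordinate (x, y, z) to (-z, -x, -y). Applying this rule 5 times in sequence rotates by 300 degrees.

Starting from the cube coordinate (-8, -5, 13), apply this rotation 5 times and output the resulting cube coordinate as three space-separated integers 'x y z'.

Start: (-8, -5, 13)
Step 1: (-8, -5, 13) -> (-(13), -(-8), -(-5)) = (-13, 8, 5)
Step 2: (-13, 8, 5) -> (-(5), -(-13), -(8)) = (-5, 13, -8)
Step 3: (-5, 13, -8) -> (-(-8), -(-5), -(13)) = (8, 5, -13)
Step 4: (8, 5, -13) -> (-(-13), -(8), -(5)) = (13, -8, -5)
Step 5: (13, -8, -5) -> (-(-5), -(13), -(-8)) = (5, -13, 8)

Answer: 5 -13 8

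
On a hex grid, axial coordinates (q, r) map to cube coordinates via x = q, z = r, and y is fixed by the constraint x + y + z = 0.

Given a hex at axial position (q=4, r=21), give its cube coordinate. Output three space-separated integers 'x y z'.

x = q = 4
z = r = 21
y = -x - z = -(4) - (21) = -25

Answer: 4 -25 21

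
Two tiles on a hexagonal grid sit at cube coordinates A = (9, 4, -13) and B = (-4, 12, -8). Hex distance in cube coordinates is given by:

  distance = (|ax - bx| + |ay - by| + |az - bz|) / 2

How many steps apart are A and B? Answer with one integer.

|ax - bx| = |9 - (-4)| = 13
|ay - by| = |4 - 12| = 8
|az - bz| = |-13 - (-8)| = 5
distance = (13 + 8 + 5) / 2 = 26 / 2 = 13

Answer: 13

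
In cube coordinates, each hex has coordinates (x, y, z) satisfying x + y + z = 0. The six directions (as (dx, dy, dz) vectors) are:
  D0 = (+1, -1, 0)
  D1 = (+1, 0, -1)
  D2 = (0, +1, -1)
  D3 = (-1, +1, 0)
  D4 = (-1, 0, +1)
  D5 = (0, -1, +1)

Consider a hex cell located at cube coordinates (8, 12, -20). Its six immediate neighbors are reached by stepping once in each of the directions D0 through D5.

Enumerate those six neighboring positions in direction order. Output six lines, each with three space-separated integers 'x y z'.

Center: (8, 12, -20). Add each direction:
  D0: (8, 12, -20) + (1, -1, 0) = (9, 11, -20)
  D1: (8, 12, -20) + (1, 0, -1) = (9, 12, -21)
  D2: (8, 12, -20) + (0, 1, -1) = (8, 13, -21)
  D3: (8, 12, -20) + (-1, 1, 0) = (7, 13, -20)
  D4: (8, 12, -20) + (-1, 0, 1) = (7, 12, -19)
  D5: (8, 12, -20) + (0, -1, 1) = (8, 11, -19)

Answer: 9 11 -20
9 12 -21
8 13 -21
7 13 -20
7 12 -19
8 11 -19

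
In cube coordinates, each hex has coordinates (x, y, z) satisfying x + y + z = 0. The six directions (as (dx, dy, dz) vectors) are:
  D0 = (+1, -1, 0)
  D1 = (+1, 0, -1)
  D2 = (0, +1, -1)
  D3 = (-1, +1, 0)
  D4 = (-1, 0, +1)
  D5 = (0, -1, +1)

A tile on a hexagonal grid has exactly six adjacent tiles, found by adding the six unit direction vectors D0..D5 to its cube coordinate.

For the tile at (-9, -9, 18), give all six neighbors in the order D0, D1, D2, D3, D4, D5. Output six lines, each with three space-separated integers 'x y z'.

Answer: -8 -10 18
-8 -9 17
-9 -8 17
-10 -8 18
-10 -9 19
-9 -10 19

Derivation:
Center: (-9, -9, 18). Add each direction:
  D0: (-9, -9, 18) + (1, -1, 0) = (-8, -10, 18)
  D1: (-9, -9, 18) + (1, 0, -1) = (-8, -9, 17)
  D2: (-9, -9, 18) + (0, 1, -1) = (-9, -8, 17)
  D3: (-9, -9, 18) + (-1, 1, 0) = (-10, -8, 18)
  D4: (-9, -9, 18) + (-1, 0, 1) = (-10, -9, 19)
  D5: (-9, -9, 18) + (0, -1, 1) = (-9, -10, 19)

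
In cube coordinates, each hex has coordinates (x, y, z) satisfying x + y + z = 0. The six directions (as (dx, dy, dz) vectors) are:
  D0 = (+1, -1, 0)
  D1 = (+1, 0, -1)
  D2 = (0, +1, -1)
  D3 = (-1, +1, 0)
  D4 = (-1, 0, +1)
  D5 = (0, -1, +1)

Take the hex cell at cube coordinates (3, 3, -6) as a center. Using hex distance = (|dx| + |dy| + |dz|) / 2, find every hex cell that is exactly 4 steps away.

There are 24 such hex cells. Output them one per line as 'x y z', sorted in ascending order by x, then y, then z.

Answer: -1 3 -2
-1 4 -3
-1 5 -4
-1 6 -5
-1 7 -6
0 2 -2
0 7 -7
1 1 -2
1 7 -8
2 0 -2
2 7 -9
3 -1 -2
3 7 -10
4 -1 -3
4 6 -10
5 -1 -4
5 5 -10
6 -1 -5
6 4 -10
7 -1 -6
7 0 -7
7 1 -8
7 2 -9
7 3 -10

Derivation:
Walk ring at distance 4 from (3, 3, -6):
Start at center + D4*4 = (-1, 3, -2)
  hex 0: (-1, 3, -2)
  hex 1: (0, 2, -2)
  hex 2: (1, 1, -2)
  hex 3: (2, 0, -2)
  hex 4: (3, -1, -2)
  hex 5: (4, -1, -3)
  hex 6: (5, -1, -4)
  hex 7: (6, -1, -5)
  hex 8: (7, -1, -6)
  hex 9: (7, 0, -7)
  hex 10: (7, 1, -8)
  hex 11: (7, 2, -9)
  hex 12: (7, 3, -10)
  hex 13: (6, 4, -10)
  hex 14: (5, 5, -10)
  hex 15: (4, 6, -10)
  hex 16: (3, 7, -10)
  hex 17: (2, 7, -9)
  hex 18: (1, 7, -8)
  hex 19: (0, 7, -7)
  hex 20: (-1, 7, -6)
  hex 21: (-1, 6, -5)
  hex 22: (-1, 5, -4)
  hex 23: (-1, 4, -3)
Sorted: 24 hexes.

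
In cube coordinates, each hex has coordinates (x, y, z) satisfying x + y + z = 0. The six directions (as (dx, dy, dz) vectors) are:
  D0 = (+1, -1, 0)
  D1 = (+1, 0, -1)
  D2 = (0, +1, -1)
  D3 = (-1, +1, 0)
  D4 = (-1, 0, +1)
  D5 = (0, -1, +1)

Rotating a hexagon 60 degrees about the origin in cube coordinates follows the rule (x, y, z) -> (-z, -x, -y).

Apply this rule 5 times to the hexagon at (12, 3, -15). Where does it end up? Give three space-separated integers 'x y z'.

Answer: -3 15 -12

Derivation:
Start: (12, 3, -15)
Step 1: (12, 3, -15) -> (-(-15), -(12), -(3)) = (15, -12, -3)
Step 2: (15, -12, -3) -> (-(-3), -(15), -(-12)) = (3, -15, 12)
Step 3: (3, -15, 12) -> (-(12), -(3), -(-15)) = (-12, -3, 15)
Step 4: (-12, -3, 15) -> (-(15), -(-12), -(-3)) = (-15, 12, 3)
Step 5: (-15, 12, 3) -> (-(3), -(-15), -(12)) = (-3, 15, -12)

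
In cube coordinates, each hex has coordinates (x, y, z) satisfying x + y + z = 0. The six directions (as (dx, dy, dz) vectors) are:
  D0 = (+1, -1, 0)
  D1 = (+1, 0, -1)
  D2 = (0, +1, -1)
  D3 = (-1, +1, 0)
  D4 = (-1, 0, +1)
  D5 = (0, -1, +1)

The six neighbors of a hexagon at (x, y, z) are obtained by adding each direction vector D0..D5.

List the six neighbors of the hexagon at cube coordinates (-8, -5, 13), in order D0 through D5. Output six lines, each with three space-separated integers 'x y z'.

Center: (-8, -5, 13). Add each direction:
  D0: (-8, -5, 13) + (1, -1, 0) = (-7, -6, 13)
  D1: (-8, -5, 13) + (1, 0, -1) = (-7, -5, 12)
  D2: (-8, -5, 13) + (0, 1, -1) = (-8, -4, 12)
  D3: (-8, -5, 13) + (-1, 1, 0) = (-9, -4, 13)
  D4: (-8, -5, 13) + (-1, 0, 1) = (-9, -5, 14)
  D5: (-8, -5, 13) + (0, -1, 1) = (-8, -6, 14)

Answer: -7 -6 13
-7 -5 12
-8 -4 12
-9 -4 13
-9 -5 14
-8 -6 14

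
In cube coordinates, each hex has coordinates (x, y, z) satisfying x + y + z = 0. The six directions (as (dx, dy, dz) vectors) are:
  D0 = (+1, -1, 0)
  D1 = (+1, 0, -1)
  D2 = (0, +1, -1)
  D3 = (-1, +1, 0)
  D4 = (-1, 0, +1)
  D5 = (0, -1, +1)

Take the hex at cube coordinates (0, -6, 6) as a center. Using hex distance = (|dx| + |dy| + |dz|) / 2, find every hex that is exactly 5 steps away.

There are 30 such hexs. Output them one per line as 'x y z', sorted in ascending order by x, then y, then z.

Answer: -5 -6 11
-5 -5 10
-5 -4 9
-5 -3 8
-5 -2 7
-5 -1 6
-4 -7 11
-4 -1 5
-3 -8 11
-3 -1 4
-2 -9 11
-2 -1 3
-1 -10 11
-1 -1 2
0 -11 11
0 -1 1
1 -11 10
1 -2 1
2 -11 9
2 -3 1
3 -11 8
3 -4 1
4 -11 7
4 -5 1
5 -11 6
5 -10 5
5 -9 4
5 -8 3
5 -7 2
5 -6 1

Derivation:
Walk ring at distance 5 from (0, -6, 6):
Start at center + D4*5 = (-5, -6, 11)
  hex 0: (-5, -6, 11)
  hex 1: (-4, -7, 11)
  hex 2: (-3, -8, 11)
  hex 3: (-2, -9, 11)
  hex 4: (-1, -10, 11)
  hex 5: (0, -11, 11)
  hex 6: (1, -11, 10)
  hex 7: (2, -11, 9)
  hex 8: (3, -11, 8)
  hex 9: (4, -11, 7)
  hex 10: (5, -11, 6)
  hex 11: (5, -10, 5)
  hex 12: (5, -9, 4)
  hex 13: (5, -8, 3)
  hex 14: (5, -7, 2)
  hex 15: (5, -6, 1)
  hex 16: (4, -5, 1)
  hex 17: (3, -4, 1)
  hex 18: (2, -3, 1)
  hex 19: (1, -2, 1)
  hex 20: (0, -1, 1)
  hex 21: (-1, -1, 2)
  hex 22: (-2, -1, 3)
  hex 23: (-3, -1, 4)
  hex 24: (-4, -1, 5)
  hex 25: (-5, -1, 6)
  hex 26: (-5, -2, 7)
  hex 27: (-5, -3, 8)
  hex 28: (-5, -4, 9)
  hex 29: (-5, -5, 10)
Sorted: 30 hexes.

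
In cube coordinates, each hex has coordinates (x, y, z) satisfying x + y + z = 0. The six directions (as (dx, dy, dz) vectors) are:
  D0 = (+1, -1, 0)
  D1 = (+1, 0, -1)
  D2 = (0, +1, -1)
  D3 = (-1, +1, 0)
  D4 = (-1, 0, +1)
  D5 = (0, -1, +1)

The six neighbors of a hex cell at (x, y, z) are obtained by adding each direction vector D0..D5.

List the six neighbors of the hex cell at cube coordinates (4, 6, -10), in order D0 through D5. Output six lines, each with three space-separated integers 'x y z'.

Answer: 5 5 -10
5 6 -11
4 7 -11
3 7 -10
3 6 -9
4 5 -9

Derivation:
Center: (4, 6, -10). Add each direction:
  D0: (4, 6, -10) + (1, -1, 0) = (5, 5, -10)
  D1: (4, 6, -10) + (1, 0, -1) = (5, 6, -11)
  D2: (4, 6, -10) + (0, 1, -1) = (4, 7, -11)
  D3: (4, 6, -10) + (-1, 1, 0) = (3, 7, -10)
  D4: (4, 6, -10) + (-1, 0, 1) = (3, 6, -9)
  D5: (4, 6, -10) + (0, -1, 1) = (4, 5, -9)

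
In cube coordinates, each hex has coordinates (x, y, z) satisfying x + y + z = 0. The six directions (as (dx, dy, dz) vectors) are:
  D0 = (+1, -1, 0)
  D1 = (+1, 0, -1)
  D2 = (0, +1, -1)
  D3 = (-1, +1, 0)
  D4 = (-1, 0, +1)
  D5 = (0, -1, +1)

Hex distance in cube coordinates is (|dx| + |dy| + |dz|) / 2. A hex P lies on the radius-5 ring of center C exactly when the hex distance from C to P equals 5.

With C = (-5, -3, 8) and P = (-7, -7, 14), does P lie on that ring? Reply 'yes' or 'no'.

|px - cx| = |-7 - (-5)| = 2
|py - cy| = |-7 - (-3)| = 4
|pz - cz| = |14 - 8| = 6
distance = (2+4+6)/2 = 12/2 = 6
radius = 5; distance != radius -> no

Answer: no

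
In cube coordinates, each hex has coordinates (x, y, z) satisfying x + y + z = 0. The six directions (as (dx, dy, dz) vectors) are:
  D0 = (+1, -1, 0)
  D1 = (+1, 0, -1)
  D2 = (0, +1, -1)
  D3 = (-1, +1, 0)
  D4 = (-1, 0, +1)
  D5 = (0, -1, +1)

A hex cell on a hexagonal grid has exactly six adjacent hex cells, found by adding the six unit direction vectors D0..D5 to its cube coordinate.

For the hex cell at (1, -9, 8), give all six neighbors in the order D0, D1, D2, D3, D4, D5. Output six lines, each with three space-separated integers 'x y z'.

Answer: 2 -10 8
2 -9 7
1 -8 7
0 -8 8
0 -9 9
1 -10 9

Derivation:
Center: (1, -9, 8). Add each direction:
  D0: (1, -9, 8) + (1, -1, 0) = (2, -10, 8)
  D1: (1, -9, 8) + (1, 0, -1) = (2, -9, 7)
  D2: (1, -9, 8) + (0, 1, -1) = (1, -8, 7)
  D3: (1, -9, 8) + (-1, 1, 0) = (0, -8, 8)
  D4: (1, -9, 8) + (-1, 0, 1) = (0, -9, 9)
  D5: (1, -9, 8) + (0, -1, 1) = (1, -10, 9)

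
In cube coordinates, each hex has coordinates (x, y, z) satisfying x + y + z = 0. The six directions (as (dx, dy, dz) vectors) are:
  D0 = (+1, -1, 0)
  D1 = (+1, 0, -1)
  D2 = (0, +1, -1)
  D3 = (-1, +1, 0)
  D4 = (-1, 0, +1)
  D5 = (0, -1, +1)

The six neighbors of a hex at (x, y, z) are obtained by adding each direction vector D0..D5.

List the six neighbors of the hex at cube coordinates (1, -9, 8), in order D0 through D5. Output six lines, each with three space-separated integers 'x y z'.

Answer: 2 -10 8
2 -9 7
1 -8 7
0 -8 8
0 -9 9
1 -10 9

Derivation:
Center: (1, -9, 8). Add each direction:
  D0: (1, -9, 8) + (1, -1, 0) = (2, -10, 8)
  D1: (1, -9, 8) + (1, 0, -1) = (2, -9, 7)
  D2: (1, -9, 8) + (0, 1, -1) = (1, -8, 7)
  D3: (1, -9, 8) + (-1, 1, 0) = (0, -8, 8)
  D4: (1, -9, 8) + (-1, 0, 1) = (0, -9, 9)
  D5: (1, -9, 8) + (0, -1, 1) = (1, -10, 9)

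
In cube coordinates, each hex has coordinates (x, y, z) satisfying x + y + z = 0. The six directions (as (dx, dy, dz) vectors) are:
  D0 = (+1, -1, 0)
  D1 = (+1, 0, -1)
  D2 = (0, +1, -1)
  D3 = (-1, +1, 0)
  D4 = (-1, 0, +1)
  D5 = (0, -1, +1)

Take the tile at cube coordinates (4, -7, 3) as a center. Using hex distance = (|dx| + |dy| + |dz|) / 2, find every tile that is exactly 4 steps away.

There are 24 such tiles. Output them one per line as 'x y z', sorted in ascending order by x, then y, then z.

Walk ring at distance 4 from (4, -7, 3):
Start at center + D4*4 = (0, -7, 7)
  hex 0: (0, -7, 7)
  hex 1: (1, -8, 7)
  hex 2: (2, -9, 7)
  hex 3: (3, -10, 7)
  hex 4: (4, -11, 7)
  hex 5: (5, -11, 6)
  hex 6: (6, -11, 5)
  hex 7: (7, -11, 4)
  hex 8: (8, -11, 3)
  hex 9: (8, -10, 2)
  hex 10: (8, -9, 1)
  hex 11: (8, -8, 0)
  hex 12: (8, -7, -1)
  hex 13: (7, -6, -1)
  hex 14: (6, -5, -1)
  hex 15: (5, -4, -1)
  hex 16: (4, -3, -1)
  hex 17: (3, -3, 0)
  hex 18: (2, -3, 1)
  hex 19: (1, -3, 2)
  hex 20: (0, -3, 3)
  hex 21: (0, -4, 4)
  hex 22: (0, -5, 5)
  hex 23: (0, -6, 6)
Sorted: 24 hexes.

Answer: 0 -7 7
0 -6 6
0 -5 5
0 -4 4
0 -3 3
1 -8 7
1 -3 2
2 -9 7
2 -3 1
3 -10 7
3 -3 0
4 -11 7
4 -3 -1
5 -11 6
5 -4 -1
6 -11 5
6 -5 -1
7 -11 4
7 -6 -1
8 -11 3
8 -10 2
8 -9 1
8 -8 0
8 -7 -1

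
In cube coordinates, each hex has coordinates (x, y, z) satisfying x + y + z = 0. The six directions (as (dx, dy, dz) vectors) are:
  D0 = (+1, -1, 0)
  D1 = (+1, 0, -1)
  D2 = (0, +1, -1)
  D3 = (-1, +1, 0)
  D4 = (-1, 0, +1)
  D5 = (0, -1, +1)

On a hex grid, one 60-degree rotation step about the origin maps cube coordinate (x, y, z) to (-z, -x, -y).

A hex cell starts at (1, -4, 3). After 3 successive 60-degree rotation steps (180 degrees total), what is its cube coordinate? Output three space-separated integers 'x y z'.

Start: (1, -4, 3)
Step 1: (1, -4, 3) -> (-(3), -(1), -(-4)) = (-3, -1, 4)
Step 2: (-3, -1, 4) -> (-(4), -(-3), -(-1)) = (-4, 3, 1)
Step 3: (-4, 3, 1) -> (-(1), -(-4), -(3)) = (-1, 4, -3)

Answer: -1 4 -3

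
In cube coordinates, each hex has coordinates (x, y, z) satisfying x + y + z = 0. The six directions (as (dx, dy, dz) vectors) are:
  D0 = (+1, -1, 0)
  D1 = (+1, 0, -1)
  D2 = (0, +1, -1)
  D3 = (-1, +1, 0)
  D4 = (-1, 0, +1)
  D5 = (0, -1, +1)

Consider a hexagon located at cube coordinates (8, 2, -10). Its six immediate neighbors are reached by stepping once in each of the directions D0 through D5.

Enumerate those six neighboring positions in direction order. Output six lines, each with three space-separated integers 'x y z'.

Center: (8, 2, -10). Add each direction:
  D0: (8, 2, -10) + (1, -1, 0) = (9, 1, -10)
  D1: (8, 2, -10) + (1, 0, -1) = (9, 2, -11)
  D2: (8, 2, -10) + (0, 1, -1) = (8, 3, -11)
  D3: (8, 2, -10) + (-1, 1, 0) = (7, 3, -10)
  D4: (8, 2, -10) + (-1, 0, 1) = (7, 2, -9)
  D5: (8, 2, -10) + (0, -1, 1) = (8, 1, -9)

Answer: 9 1 -10
9 2 -11
8 3 -11
7 3 -10
7 2 -9
8 1 -9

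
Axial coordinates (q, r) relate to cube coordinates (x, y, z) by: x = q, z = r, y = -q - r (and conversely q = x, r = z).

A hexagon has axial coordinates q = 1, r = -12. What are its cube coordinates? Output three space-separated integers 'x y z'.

x = q = 1
z = r = -12
y = -x - z = -(1) - (-12) = 11

Answer: 1 11 -12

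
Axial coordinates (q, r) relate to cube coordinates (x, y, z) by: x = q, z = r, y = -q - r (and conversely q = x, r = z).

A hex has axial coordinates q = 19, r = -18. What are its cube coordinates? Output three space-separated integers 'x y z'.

Answer: 19 -1 -18

Derivation:
x = q = 19
z = r = -18
y = -x - z = -(19) - (-18) = -1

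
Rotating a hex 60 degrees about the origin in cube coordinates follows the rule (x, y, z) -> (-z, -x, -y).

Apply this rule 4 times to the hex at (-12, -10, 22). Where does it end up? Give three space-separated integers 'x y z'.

Answer: 22 -12 -10

Derivation:
Start: (-12, -10, 22)
Step 1: (-12, -10, 22) -> (-(22), -(-12), -(-10)) = (-22, 12, 10)
Step 2: (-22, 12, 10) -> (-(10), -(-22), -(12)) = (-10, 22, -12)
Step 3: (-10, 22, -12) -> (-(-12), -(-10), -(22)) = (12, 10, -22)
Step 4: (12, 10, -22) -> (-(-22), -(12), -(10)) = (22, -12, -10)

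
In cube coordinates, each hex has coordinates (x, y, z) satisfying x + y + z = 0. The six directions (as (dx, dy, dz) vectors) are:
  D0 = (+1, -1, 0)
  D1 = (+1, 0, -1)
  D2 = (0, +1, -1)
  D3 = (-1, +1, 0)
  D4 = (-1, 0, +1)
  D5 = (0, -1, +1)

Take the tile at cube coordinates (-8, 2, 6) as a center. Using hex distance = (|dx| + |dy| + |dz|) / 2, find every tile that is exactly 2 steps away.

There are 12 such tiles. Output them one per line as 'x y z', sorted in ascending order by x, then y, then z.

Walk ring at distance 2 from (-8, 2, 6):
Start at center + D4*2 = (-10, 2, 8)
  hex 0: (-10, 2, 8)
  hex 1: (-9, 1, 8)
  hex 2: (-8, 0, 8)
  hex 3: (-7, 0, 7)
  hex 4: (-6, 0, 6)
  hex 5: (-6, 1, 5)
  hex 6: (-6, 2, 4)
  hex 7: (-7, 3, 4)
  hex 8: (-8, 4, 4)
  hex 9: (-9, 4, 5)
  hex 10: (-10, 4, 6)
  hex 11: (-10, 3, 7)
Sorted: 12 hexes.

Answer: -10 2 8
-10 3 7
-10 4 6
-9 1 8
-9 4 5
-8 0 8
-8 4 4
-7 0 7
-7 3 4
-6 0 6
-6 1 5
-6 2 4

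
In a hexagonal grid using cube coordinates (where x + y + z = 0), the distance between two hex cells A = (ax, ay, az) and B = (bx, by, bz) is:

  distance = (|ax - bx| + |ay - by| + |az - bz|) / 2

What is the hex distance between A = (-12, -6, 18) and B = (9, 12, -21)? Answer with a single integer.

Answer: 39

Derivation:
|ax - bx| = |-12 - 9| = 21
|ay - by| = |-6 - 12| = 18
|az - bz| = |18 - (-21)| = 39
distance = (21 + 18 + 39) / 2 = 78 / 2 = 39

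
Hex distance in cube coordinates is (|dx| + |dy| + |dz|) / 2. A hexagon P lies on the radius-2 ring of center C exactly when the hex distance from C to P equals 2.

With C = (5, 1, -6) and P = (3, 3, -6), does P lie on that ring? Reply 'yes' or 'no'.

Answer: yes

Derivation:
|px - cx| = |3 - 5| = 2
|py - cy| = |3 - 1| = 2
|pz - cz| = |-6 - (-6)| = 0
distance = (2+2+0)/2 = 4/2 = 2
radius = 2; distance == radius -> yes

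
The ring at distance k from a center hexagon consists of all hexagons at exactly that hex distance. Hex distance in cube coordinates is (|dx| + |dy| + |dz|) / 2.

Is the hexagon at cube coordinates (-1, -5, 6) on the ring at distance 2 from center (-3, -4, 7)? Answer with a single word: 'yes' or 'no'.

|px - cx| = |-1 - (-3)| = 2
|py - cy| = |-5 - (-4)| = 1
|pz - cz| = |6 - 7| = 1
distance = (2+1+1)/2 = 4/2 = 2
radius = 2; distance == radius -> yes

Answer: yes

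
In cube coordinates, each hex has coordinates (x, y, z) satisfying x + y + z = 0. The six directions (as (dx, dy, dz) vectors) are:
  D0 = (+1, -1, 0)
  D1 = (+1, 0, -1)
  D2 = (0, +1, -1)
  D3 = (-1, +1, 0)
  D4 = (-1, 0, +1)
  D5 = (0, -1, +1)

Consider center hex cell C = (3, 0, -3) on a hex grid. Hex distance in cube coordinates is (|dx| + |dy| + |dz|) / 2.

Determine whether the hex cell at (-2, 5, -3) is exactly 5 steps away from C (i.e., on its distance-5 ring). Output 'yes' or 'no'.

|px - cx| = |-2 - 3| = 5
|py - cy| = |5 - 0| = 5
|pz - cz| = |-3 - (-3)| = 0
distance = (5+5+0)/2 = 10/2 = 5
radius = 5; distance == radius -> yes

Answer: yes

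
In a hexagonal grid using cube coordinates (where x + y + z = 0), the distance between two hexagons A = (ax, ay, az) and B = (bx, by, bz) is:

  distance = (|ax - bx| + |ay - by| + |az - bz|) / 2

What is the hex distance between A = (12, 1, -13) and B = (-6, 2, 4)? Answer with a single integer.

Answer: 18

Derivation:
|ax - bx| = |12 - (-6)| = 18
|ay - by| = |1 - 2| = 1
|az - bz| = |-13 - 4| = 17
distance = (18 + 1 + 17) / 2 = 36 / 2 = 18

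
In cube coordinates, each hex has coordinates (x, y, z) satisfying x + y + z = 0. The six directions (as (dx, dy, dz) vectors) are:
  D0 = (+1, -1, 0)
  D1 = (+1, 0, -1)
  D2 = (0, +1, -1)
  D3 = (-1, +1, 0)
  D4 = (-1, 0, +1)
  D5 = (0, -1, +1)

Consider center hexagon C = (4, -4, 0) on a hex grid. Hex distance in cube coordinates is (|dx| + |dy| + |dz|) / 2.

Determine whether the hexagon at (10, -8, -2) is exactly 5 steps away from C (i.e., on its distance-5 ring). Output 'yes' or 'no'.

|px - cx| = |10 - 4| = 6
|py - cy| = |-8 - (-4)| = 4
|pz - cz| = |-2 - 0| = 2
distance = (6+4+2)/2 = 12/2 = 6
radius = 5; distance != radius -> no

Answer: no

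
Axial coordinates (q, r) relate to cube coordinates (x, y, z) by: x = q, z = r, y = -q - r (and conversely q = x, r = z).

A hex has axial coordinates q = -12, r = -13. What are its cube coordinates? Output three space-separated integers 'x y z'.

Answer: -12 25 -13

Derivation:
x = q = -12
z = r = -13
y = -x - z = -(-12) - (-13) = 25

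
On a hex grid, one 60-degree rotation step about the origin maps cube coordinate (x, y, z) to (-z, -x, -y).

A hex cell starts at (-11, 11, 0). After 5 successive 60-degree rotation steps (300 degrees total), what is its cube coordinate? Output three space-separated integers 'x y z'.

Start: (-11, 11, 0)
Step 1: (-11, 11, 0) -> (-(0), -(-11), -(11)) = (0, 11, -11)
Step 2: (0, 11, -11) -> (-(-11), -(0), -(11)) = (11, 0, -11)
Step 3: (11, 0, -11) -> (-(-11), -(11), -(0)) = (11, -11, 0)
Step 4: (11, -11, 0) -> (-(0), -(11), -(-11)) = (0, -11, 11)
Step 5: (0, -11, 11) -> (-(11), -(0), -(-11)) = (-11, 0, 11)

Answer: -11 0 11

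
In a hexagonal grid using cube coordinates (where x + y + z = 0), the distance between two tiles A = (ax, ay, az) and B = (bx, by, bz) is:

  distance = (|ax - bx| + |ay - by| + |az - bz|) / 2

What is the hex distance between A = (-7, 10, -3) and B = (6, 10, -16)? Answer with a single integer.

Answer: 13

Derivation:
|ax - bx| = |-7 - 6| = 13
|ay - by| = |10 - 10| = 0
|az - bz| = |-3 - (-16)| = 13
distance = (13 + 0 + 13) / 2 = 26 / 2 = 13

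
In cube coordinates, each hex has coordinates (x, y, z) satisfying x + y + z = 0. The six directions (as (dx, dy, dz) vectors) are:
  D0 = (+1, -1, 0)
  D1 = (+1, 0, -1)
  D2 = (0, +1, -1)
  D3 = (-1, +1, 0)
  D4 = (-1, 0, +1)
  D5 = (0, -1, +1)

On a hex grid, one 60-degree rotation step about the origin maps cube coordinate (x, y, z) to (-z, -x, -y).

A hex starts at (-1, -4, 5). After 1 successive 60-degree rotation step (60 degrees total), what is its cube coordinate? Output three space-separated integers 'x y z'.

Answer: -5 1 4

Derivation:
Start: (-1, -4, 5)
Step 1: (-1, -4, 5) -> (-(5), -(-1), -(-4)) = (-5, 1, 4)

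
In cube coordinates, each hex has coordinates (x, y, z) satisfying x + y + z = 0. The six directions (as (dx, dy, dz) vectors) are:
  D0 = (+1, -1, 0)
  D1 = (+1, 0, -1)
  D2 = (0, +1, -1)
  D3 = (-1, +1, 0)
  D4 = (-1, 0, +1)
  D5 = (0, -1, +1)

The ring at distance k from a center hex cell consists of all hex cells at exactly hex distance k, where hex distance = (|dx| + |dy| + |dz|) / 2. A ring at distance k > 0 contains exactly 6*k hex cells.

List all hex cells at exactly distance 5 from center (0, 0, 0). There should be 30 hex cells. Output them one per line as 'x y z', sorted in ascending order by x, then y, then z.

Walk ring at distance 5 from (0, 0, 0):
Start at center + D4*5 = (-5, 0, 5)
  hex 0: (-5, 0, 5)
  hex 1: (-4, -1, 5)
  hex 2: (-3, -2, 5)
  hex 3: (-2, -3, 5)
  hex 4: (-1, -4, 5)
  hex 5: (0, -5, 5)
  hex 6: (1, -5, 4)
  hex 7: (2, -5, 3)
  hex 8: (3, -5, 2)
  hex 9: (4, -5, 1)
  hex 10: (5, -5, 0)
  hex 11: (5, -4, -1)
  hex 12: (5, -3, -2)
  hex 13: (5, -2, -3)
  hex 14: (5, -1, -4)
  hex 15: (5, 0, -5)
  hex 16: (4, 1, -5)
  hex 17: (3, 2, -5)
  hex 18: (2, 3, -5)
  hex 19: (1, 4, -5)
  hex 20: (0, 5, -5)
  hex 21: (-1, 5, -4)
  hex 22: (-2, 5, -3)
  hex 23: (-3, 5, -2)
  hex 24: (-4, 5, -1)
  hex 25: (-5, 5, 0)
  hex 26: (-5, 4, 1)
  hex 27: (-5, 3, 2)
  hex 28: (-5, 2, 3)
  hex 29: (-5, 1, 4)
Sorted: 30 hexes.

Answer: -5 0 5
-5 1 4
-5 2 3
-5 3 2
-5 4 1
-5 5 0
-4 -1 5
-4 5 -1
-3 -2 5
-3 5 -2
-2 -3 5
-2 5 -3
-1 -4 5
-1 5 -4
0 -5 5
0 5 -5
1 -5 4
1 4 -5
2 -5 3
2 3 -5
3 -5 2
3 2 -5
4 -5 1
4 1 -5
5 -5 0
5 -4 -1
5 -3 -2
5 -2 -3
5 -1 -4
5 0 -5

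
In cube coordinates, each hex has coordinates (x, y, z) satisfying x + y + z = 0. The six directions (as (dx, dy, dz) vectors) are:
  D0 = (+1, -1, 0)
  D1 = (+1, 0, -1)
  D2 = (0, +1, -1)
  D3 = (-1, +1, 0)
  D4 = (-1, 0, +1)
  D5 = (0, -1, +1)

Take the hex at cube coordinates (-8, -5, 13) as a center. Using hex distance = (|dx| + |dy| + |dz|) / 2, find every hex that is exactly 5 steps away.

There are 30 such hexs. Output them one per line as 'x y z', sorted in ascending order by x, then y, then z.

Answer: -13 -5 18
-13 -4 17
-13 -3 16
-13 -2 15
-13 -1 14
-13 0 13
-12 -6 18
-12 0 12
-11 -7 18
-11 0 11
-10 -8 18
-10 0 10
-9 -9 18
-9 0 9
-8 -10 18
-8 0 8
-7 -10 17
-7 -1 8
-6 -10 16
-6 -2 8
-5 -10 15
-5 -3 8
-4 -10 14
-4 -4 8
-3 -10 13
-3 -9 12
-3 -8 11
-3 -7 10
-3 -6 9
-3 -5 8

Derivation:
Walk ring at distance 5 from (-8, -5, 13):
Start at center + D4*5 = (-13, -5, 18)
  hex 0: (-13, -5, 18)
  hex 1: (-12, -6, 18)
  hex 2: (-11, -7, 18)
  hex 3: (-10, -8, 18)
  hex 4: (-9, -9, 18)
  hex 5: (-8, -10, 18)
  hex 6: (-7, -10, 17)
  hex 7: (-6, -10, 16)
  hex 8: (-5, -10, 15)
  hex 9: (-4, -10, 14)
  hex 10: (-3, -10, 13)
  hex 11: (-3, -9, 12)
  hex 12: (-3, -8, 11)
  hex 13: (-3, -7, 10)
  hex 14: (-3, -6, 9)
  hex 15: (-3, -5, 8)
  hex 16: (-4, -4, 8)
  hex 17: (-5, -3, 8)
  hex 18: (-6, -2, 8)
  hex 19: (-7, -1, 8)
  hex 20: (-8, 0, 8)
  hex 21: (-9, 0, 9)
  hex 22: (-10, 0, 10)
  hex 23: (-11, 0, 11)
  hex 24: (-12, 0, 12)
  hex 25: (-13, 0, 13)
  hex 26: (-13, -1, 14)
  hex 27: (-13, -2, 15)
  hex 28: (-13, -3, 16)
  hex 29: (-13, -4, 17)
Sorted: 30 hexes.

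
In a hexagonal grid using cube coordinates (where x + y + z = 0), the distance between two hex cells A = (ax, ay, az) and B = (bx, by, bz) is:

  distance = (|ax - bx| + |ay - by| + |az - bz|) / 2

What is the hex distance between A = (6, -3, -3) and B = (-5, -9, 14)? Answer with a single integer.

Answer: 17

Derivation:
|ax - bx| = |6 - (-5)| = 11
|ay - by| = |-3 - (-9)| = 6
|az - bz| = |-3 - 14| = 17
distance = (11 + 6 + 17) / 2 = 34 / 2 = 17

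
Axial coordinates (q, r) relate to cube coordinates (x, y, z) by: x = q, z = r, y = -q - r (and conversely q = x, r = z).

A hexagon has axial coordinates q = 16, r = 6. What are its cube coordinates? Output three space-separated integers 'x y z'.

Answer: 16 -22 6

Derivation:
x = q = 16
z = r = 6
y = -x - z = -(16) - (6) = -22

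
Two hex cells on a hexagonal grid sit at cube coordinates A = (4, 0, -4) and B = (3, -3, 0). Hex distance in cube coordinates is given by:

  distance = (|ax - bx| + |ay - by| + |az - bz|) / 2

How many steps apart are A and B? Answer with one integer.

Answer: 4

Derivation:
|ax - bx| = |4 - 3| = 1
|ay - by| = |0 - (-3)| = 3
|az - bz| = |-4 - 0| = 4
distance = (1 + 3 + 4) / 2 = 8 / 2 = 4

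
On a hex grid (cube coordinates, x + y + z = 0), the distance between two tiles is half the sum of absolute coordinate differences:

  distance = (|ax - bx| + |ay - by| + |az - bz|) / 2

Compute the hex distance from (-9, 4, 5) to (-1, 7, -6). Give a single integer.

|ax - bx| = |-9 - (-1)| = 8
|ay - by| = |4 - 7| = 3
|az - bz| = |5 - (-6)| = 11
distance = (8 + 3 + 11) / 2 = 22 / 2 = 11

Answer: 11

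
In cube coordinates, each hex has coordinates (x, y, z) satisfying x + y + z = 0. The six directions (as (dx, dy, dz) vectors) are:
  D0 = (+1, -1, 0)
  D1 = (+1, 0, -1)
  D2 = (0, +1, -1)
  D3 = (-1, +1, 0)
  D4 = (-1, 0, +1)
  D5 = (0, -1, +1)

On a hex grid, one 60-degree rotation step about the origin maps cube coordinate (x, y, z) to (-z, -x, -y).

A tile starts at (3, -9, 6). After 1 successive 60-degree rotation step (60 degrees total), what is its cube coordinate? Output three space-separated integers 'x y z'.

Start: (3, -9, 6)
Step 1: (3, -9, 6) -> (-(6), -(3), -(-9)) = (-6, -3, 9)

Answer: -6 -3 9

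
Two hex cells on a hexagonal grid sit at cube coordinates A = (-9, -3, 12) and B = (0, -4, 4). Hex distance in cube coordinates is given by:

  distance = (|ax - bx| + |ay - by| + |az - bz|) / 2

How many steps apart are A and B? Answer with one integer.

Answer: 9

Derivation:
|ax - bx| = |-9 - 0| = 9
|ay - by| = |-3 - (-4)| = 1
|az - bz| = |12 - 4| = 8
distance = (9 + 1 + 8) / 2 = 18 / 2 = 9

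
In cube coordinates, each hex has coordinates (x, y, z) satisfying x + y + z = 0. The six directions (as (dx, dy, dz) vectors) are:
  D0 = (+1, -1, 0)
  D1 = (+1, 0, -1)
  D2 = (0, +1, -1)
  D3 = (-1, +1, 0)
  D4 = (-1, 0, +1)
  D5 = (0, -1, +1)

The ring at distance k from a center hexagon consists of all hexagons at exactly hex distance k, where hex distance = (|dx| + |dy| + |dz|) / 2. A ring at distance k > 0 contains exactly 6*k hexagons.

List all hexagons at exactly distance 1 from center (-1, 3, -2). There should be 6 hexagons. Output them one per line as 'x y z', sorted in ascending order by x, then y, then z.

Walk ring at distance 1 from (-1, 3, -2):
Start at center + D4*1 = (-2, 3, -1)
  hex 0: (-2, 3, -1)
  hex 1: (-1, 2, -1)
  hex 2: (0, 2, -2)
  hex 3: (0, 3, -3)
  hex 4: (-1, 4, -3)
  hex 5: (-2, 4, -2)
Sorted: 6 hexes.

Answer: -2 3 -1
-2 4 -2
-1 2 -1
-1 4 -3
0 2 -2
0 3 -3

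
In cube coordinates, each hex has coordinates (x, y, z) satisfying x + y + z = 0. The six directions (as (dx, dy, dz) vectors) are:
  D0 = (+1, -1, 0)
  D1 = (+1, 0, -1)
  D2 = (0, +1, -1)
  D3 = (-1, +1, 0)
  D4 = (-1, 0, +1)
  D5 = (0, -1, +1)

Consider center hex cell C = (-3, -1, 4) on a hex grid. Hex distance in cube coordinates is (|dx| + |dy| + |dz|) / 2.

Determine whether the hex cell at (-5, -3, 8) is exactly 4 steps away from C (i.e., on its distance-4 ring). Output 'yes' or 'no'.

Answer: yes

Derivation:
|px - cx| = |-5 - (-3)| = 2
|py - cy| = |-3 - (-1)| = 2
|pz - cz| = |8 - 4| = 4
distance = (2+2+4)/2 = 8/2 = 4
radius = 4; distance == radius -> yes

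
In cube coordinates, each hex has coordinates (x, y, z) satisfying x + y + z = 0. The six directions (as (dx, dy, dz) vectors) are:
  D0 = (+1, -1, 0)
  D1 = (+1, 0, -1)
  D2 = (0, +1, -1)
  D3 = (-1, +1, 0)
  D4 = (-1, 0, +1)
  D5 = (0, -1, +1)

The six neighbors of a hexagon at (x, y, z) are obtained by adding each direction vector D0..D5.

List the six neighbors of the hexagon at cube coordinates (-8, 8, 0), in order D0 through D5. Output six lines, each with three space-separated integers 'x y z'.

Center: (-8, 8, 0). Add each direction:
  D0: (-8, 8, 0) + (1, -1, 0) = (-7, 7, 0)
  D1: (-8, 8, 0) + (1, 0, -1) = (-7, 8, -1)
  D2: (-8, 8, 0) + (0, 1, -1) = (-8, 9, -1)
  D3: (-8, 8, 0) + (-1, 1, 0) = (-9, 9, 0)
  D4: (-8, 8, 0) + (-1, 0, 1) = (-9, 8, 1)
  D5: (-8, 8, 0) + (0, -1, 1) = (-8, 7, 1)

Answer: -7 7 0
-7 8 -1
-8 9 -1
-9 9 0
-9 8 1
-8 7 1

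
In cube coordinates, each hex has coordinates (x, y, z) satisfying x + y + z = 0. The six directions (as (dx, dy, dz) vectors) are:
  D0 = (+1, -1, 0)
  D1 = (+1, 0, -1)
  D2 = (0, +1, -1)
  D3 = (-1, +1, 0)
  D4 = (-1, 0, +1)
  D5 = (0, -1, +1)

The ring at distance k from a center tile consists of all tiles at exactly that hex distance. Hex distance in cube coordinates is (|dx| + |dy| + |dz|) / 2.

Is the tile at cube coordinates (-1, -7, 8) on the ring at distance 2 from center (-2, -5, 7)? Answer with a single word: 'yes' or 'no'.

|px - cx| = |-1 - (-2)| = 1
|py - cy| = |-7 - (-5)| = 2
|pz - cz| = |8 - 7| = 1
distance = (1+2+1)/2 = 4/2 = 2
radius = 2; distance == radius -> yes

Answer: yes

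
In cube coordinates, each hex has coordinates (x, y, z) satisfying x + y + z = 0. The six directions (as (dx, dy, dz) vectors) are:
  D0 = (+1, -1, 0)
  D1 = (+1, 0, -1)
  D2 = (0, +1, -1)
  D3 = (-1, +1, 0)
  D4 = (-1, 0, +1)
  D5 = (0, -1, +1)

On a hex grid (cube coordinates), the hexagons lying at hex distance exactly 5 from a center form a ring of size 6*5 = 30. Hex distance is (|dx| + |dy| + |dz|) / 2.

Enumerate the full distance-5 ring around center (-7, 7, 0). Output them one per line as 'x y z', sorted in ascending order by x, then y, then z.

Walk ring at distance 5 from (-7, 7, 0):
Start at center + D4*5 = (-12, 7, 5)
  hex 0: (-12, 7, 5)
  hex 1: (-11, 6, 5)
  hex 2: (-10, 5, 5)
  hex 3: (-9, 4, 5)
  hex 4: (-8, 3, 5)
  hex 5: (-7, 2, 5)
  hex 6: (-6, 2, 4)
  hex 7: (-5, 2, 3)
  hex 8: (-4, 2, 2)
  hex 9: (-3, 2, 1)
  hex 10: (-2, 2, 0)
  hex 11: (-2, 3, -1)
  hex 12: (-2, 4, -2)
  hex 13: (-2, 5, -3)
  hex 14: (-2, 6, -4)
  hex 15: (-2, 7, -5)
  hex 16: (-3, 8, -5)
  hex 17: (-4, 9, -5)
  hex 18: (-5, 10, -5)
  hex 19: (-6, 11, -5)
  hex 20: (-7, 12, -5)
  hex 21: (-8, 12, -4)
  hex 22: (-9, 12, -3)
  hex 23: (-10, 12, -2)
  hex 24: (-11, 12, -1)
  hex 25: (-12, 12, 0)
  hex 26: (-12, 11, 1)
  hex 27: (-12, 10, 2)
  hex 28: (-12, 9, 3)
  hex 29: (-12, 8, 4)
Sorted: 30 hexes.

Answer: -12 7 5
-12 8 4
-12 9 3
-12 10 2
-12 11 1
-12 12 0
-11 6 5
-11 12 -1
-10 5 5
-10 12 -2
-9 4 5
-9 12 -3
-8 3 5
-8 12 -4
-7 2 5
-7 12 -5
-6 2 4
-6 11 -5
-5 2 3
-5 10 -5
-4 2 2
-4 9 -5
-3 2 1
-3 8 -5
-2 2 0
-2 3 -1
-2 4 -2
-2 5 -3
-2 6 -4
-2 7 -5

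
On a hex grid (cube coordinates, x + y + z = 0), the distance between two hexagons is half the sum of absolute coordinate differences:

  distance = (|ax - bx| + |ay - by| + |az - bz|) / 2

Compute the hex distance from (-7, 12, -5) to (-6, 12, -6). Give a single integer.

Answer: 1

Derivation:
|ax - bx| = |-7 - (-6)| = 1
|ay - by| = |12 - 12| = 0
|az - bz| = |-5 - (-6)| = 1
distance = (1 + 0 + 1) / 2 = 2 / 2 = 1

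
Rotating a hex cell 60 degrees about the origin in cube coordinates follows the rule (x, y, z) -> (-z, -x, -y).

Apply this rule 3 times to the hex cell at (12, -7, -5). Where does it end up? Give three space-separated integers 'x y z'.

Start: (12, -7, -5)
Step 1: (12, -7, -5) -> (-(-5), -(12), -(-7)) = (5, -12, 7)
Step 2: (5, -12, 7) -> (-(7), -(5), -(-12)) = (-7, -5, 12)
Step 3: (-7, -5, 12) -> (-(12), -(-7), -(-5)) = (-12, 7, 5)

Answer: -12 7 5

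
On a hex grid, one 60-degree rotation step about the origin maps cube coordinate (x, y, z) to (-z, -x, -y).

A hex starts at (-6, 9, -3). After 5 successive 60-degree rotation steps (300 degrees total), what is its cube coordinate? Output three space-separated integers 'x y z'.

Start: (-6, 9, -3)
Step 1: (-6, 9, -3) -> (-(-3), -(-6), -(9)) = (3, 6, -9)
Step 2: (3, 6, -9) -> (-(-9), -(3), -(6)) = (9, -3, -6)
Step 3: (9, -3, -6) -> (-(-6), -(9), -(-3)) = (6, -9, 3)
Step 4: (6, -9, 3) -> (-(3), -(6), -(-9)) = (-3, -6, 9)
Step 5: (-3, -6, 9) -> (-(9), -(-3), -(-6)) = (-9, 3, 6)

Answer: -9 3 6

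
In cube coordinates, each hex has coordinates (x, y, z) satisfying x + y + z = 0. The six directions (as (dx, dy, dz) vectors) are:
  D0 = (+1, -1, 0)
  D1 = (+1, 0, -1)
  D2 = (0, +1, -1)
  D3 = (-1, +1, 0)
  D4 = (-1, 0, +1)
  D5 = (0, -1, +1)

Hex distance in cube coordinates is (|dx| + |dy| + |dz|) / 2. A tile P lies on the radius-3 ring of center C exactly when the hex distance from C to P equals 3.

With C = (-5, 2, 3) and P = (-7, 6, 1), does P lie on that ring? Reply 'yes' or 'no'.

|px - cx| = |-7 - (-5)| = 2
|py - cy| = |6 - 2| = 4
|pz - cz| = |1 - 3| = 2
distance = (2+4+2)/2 = 8/2 = 4
radius = 3; distance != radius -> no

Answer: no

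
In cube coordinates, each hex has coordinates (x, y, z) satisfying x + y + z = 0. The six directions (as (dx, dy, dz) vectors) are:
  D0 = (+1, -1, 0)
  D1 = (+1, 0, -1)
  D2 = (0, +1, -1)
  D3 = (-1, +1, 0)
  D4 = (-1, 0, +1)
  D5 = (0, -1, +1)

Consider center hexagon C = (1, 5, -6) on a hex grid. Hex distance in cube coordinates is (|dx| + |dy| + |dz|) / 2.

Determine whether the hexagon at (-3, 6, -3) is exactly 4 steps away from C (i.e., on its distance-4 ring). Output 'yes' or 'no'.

Answer: yes

Derivation:
|px - cx| = |-3 - 1| = 4
|py - cy| = |6 - 5| = 1
|pz - cz| = |-3 - (-6)| = 3
distance = (4+1+3)/2 = 8/2 = 4
radius = 4; distance == radius -> yes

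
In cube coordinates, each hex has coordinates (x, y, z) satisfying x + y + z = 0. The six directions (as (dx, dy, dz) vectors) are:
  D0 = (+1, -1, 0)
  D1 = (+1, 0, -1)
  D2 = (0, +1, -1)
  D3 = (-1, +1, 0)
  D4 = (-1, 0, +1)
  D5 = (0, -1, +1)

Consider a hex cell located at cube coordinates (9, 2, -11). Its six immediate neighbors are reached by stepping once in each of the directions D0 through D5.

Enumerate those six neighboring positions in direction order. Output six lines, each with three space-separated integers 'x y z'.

Answer: 10 1 -11
10 2 -12
9 3 -12
8 3 -11
8 2 -10
9 1 -10

Derivation:
Center: (9, 2, -11). Add each direction:
  D0: (9, 2, -11) + (1, -1, 0) = (10, 1, -11)
  D1: (9, 2, -11) + (1, 0, -1) = (10, 2, -12)
  D2: (9, 2, -11) + (0, 1, -1) = (9, 3, -12)
  D3: (9, 2, -11) + (-1, 1, 0) = (8, 3, -11)
  D4: (9, 2, -11) + (-1, 0, 1) = (8, 2, -10)
  D5: (9, 2, -11) + (0, -1, 1) = (9, 1, -10)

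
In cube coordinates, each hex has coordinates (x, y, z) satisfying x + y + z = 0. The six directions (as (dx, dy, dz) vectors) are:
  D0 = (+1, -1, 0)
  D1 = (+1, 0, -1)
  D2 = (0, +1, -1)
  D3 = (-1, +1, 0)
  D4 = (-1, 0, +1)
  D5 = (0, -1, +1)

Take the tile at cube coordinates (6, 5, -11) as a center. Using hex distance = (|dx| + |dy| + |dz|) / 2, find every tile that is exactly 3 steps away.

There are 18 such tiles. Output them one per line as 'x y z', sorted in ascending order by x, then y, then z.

Walk ring at distance 3 from (6, 5, -11):
Start at center + D4*3 = (3, 5, -8)
  hex 0: (3, 5, -8)
  hex 1: (4, 4, -8)
  hex 2: (5, 3, -8)
  hex 3: (6, 2, -8)
  hex 4: (7, 2, -9)
  hex 5: (8, 2, -10)
  hex 6: (9, 2, -11)
  hex 7: (9, 3, -12)
  hex 8: (9, 4, -13)
  hex 9: (9, 5, -14)
  hex 10: (8, 6, -14)
  hex 11: (7, 7, -14)
  hex 12: (6, 8, -14)
  hex 13: (5, 8, -13)
  hex 14: (4, 8, -12)
  hex 15: (3, 8, -11)
  hex 16: (3, 7, -10)
  hex 17: (3, 6, -9)
Sorted: 18 hexes.

Answer: 3 5 -8
3 6 -9
3 7 -10
3 8 -11
4 4 -8
4 8 -12
5 3 -8
5 8 -13
6 2 -8
6 8 -14
7 2 -9
7 7 -14
8 2 -10
8 6 -14
9 2 -11
9 3 -12
9 4 -13
9 5 -14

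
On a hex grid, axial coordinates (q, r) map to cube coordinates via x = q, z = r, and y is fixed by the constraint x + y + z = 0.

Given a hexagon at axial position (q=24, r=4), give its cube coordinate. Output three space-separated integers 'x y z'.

x = q = 24
z = r = 4
y = -x - z = -(24) - (4) = -28

Answer: 24 -28 4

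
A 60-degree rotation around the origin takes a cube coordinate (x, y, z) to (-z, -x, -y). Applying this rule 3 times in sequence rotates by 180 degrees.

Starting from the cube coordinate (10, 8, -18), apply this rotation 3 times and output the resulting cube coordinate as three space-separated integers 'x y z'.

Answer: -10 -8 18

Derivation:
Start: (10, 8, -18)
Step 1: (10, 8, -18) -> (-(-18), -(10), -(8)) = (18, -10, -8)
Step 2: (18, -10, -8) -> (-(-8), -(18), -(-10)) = (8, -18, 10)
Step 3: (8, -18, 10) -> (-(10), -(8), -(-18)) = (-10, -8, 18)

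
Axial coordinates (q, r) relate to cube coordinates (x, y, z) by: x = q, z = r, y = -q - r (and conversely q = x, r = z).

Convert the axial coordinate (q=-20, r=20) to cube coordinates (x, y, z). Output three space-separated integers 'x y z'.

x = q = -20
z = r = 20
y = -x - z = -(-20) - (20) = 0

Answer: -20 0 20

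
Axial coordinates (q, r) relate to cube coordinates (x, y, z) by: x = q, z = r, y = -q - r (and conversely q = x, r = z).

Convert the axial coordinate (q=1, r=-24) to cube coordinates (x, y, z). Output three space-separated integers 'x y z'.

x = q = 1
z = r = -24
y = -x - z = -(1) - (-24) = 23

Answer: 1 23 -24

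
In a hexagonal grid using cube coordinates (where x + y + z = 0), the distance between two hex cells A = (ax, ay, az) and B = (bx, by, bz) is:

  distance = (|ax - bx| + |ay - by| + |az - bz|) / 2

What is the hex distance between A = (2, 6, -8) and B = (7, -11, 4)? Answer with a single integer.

Answer: 17

Derivation:
|ax - bx| = |2 - 7| = 5
|ay - by| = |6 - (-11)| = 17
|az - bz| = |-8 - 4| = 12
distance = (5 + 17 + 12) / 2 = 34 / 2 = 17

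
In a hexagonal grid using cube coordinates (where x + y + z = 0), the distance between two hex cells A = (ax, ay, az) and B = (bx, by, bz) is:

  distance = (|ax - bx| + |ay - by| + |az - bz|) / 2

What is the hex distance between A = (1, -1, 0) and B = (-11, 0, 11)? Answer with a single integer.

|ax - bx| = |1 - (-11)| = 12
|ay - by| = |-1 - 0| = 1
|az - bz| = |0 - 11| = 11
distance = (12 + 1 + 11) / 2 = 24 / 2 = 12

Answer: 12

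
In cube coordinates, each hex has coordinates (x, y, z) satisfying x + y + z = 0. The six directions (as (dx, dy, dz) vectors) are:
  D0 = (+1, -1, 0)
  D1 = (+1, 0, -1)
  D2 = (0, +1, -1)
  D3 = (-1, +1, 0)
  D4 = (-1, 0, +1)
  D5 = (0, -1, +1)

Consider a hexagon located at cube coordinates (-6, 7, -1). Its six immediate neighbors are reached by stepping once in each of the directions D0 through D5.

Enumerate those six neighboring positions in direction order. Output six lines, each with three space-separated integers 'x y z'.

Center: (-6, 7, -1). Add each direction:
  D0: (-6, 7, -1) + (1, -1, 0) = (-5, 6, -1)
  D1: (-6, 7, -1) + (1, 0, -1) = (-5, 7, -2)
  D2: (-6, 7, -1) + (0, 1, -1) = (-6, 8, -2)
  D3: (-6, 7, -1) + (-1, 1, 0) = (-7, 8, -1)
  D4: (-6, 7, -1) + (-1, 0, 1) = (-7, 7, 0)
  D5: (-6, 7, -1) + (0, -1, 1) = (-6, 6, 0)

Answer: -5 6 -1
-5 7 -2
-6 8 -2
-7 8 -1
-7 7 0
-6 6 0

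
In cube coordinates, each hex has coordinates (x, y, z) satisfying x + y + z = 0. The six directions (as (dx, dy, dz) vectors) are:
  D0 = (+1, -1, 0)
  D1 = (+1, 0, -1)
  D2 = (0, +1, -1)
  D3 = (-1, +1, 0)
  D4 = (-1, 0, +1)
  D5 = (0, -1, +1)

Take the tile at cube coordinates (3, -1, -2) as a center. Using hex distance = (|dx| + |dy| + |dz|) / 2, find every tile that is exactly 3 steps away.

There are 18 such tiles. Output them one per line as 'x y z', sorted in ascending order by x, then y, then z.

Walk ring at distance 3 from (3, -1, -2):
Start at center + D4*3 = (0, -1, 1)
  hex 0: (0, -1, 1)
  hex 1: (1, -2, 1)
  hex 2: (2, -3, 1)
  hex 3: (3, -4, 1)
  hex 4: (4, -4, 0)
  hex 5: (5, -4, -1)
  hex 6: (6, -4, -2)
  hex 7: (6, -3, -3)
  hex 8: (6, -2, -4)
  hex 9: (6, -1, -5)
  hex 10: (5, 0, -5)
  hex 11: (4, 1, -5)
  hex 12: (3, 2, -5)
  hex 13: (2, 2, -4)
  hex 14: (1, 2, -3)
  hex 15: (0, 2, -2)
  hex 16: (0, 1, -1)
  hex 17: (0, 0, 0)
Sorted: 18 hexes.

Answer: 0 -1 1
0 0 0
0 1 -1
0 2 -2
1 -2 1
1 2 -3
2 -3 1
2 2 -4
3 -4 1
3 2 -5
4 -4 0
4 1 -5
5 -4 -1
5 0 -5
6 -4 -2
6 -3 -3
6 -2 -4
6 -1 -5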